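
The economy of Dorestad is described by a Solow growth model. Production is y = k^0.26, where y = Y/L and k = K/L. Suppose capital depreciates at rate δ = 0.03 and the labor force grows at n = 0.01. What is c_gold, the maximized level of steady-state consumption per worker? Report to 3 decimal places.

c_gold ≈ 1.428

Break-even investment rate: n + δ = 0.01 + 0.03 = 0.04.
At the golden rule the marginal product of capital equals n+δ: 0.26·k^(0.26−1) = 0.04. Solving, k_gold = (0.26/0.04)^(1/0.74) ≈ 12.5468.
y_gold = 12.5468^0.26 ≈ 1.9303.
c_gold = y_gold − (n+δ)·k_gold = 1.9303 − 0.04·12.5468 ≈ 1.4284.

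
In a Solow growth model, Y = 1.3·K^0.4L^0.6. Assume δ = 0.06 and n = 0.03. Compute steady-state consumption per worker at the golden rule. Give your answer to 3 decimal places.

n + δ = 0.03 + 0.06 = 0.09.
Golden rule sets MPK = n+δ: 0.4·1.3·k^(0.4−1) = 0.09, so k_gold = (0.4·1.3/0.09)^(1/0.6) ≈ 18.6038.
y_gold = 1.3·18.6038^0.4 ≈ 4.1859.
c_gold = y_gold − (n+δ)·k_gold = 4.1859 − 0.09·18.6038 ≈ 2.5115.

c_gold ≈ 2.512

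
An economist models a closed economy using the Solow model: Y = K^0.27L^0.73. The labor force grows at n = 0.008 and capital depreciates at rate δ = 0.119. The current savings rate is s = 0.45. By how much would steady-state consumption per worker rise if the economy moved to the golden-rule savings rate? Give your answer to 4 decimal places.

Δc ≈ 0.0867

The effective depreciation rate is n + δ = 0.008 + 0.119 = 0.127.
Current steady state (s = 0.45): k* = (0.45/0.127)^(1/0.73) ≈ 5.6574, y* = 5.6574^0.27 ≈ 1.5966, c* = (1−0.45)·1.5966 ≈ 0.8781.
Maximizing c = f(k) − (n+δ)·k gives f'(k) = n+δ, i.e. 0.27·k^(0.27−1) = 0.127, so k_gold = (0.27/0.127)^(1/0.73) ≈ 2.8100.
y_gold = 2.8100^0.27 ≈ 1.3218, c_gold = y_gold − 0.127·k_gold ≈ 0.9649.
Gain: Δc = 0.9649 − 0.8781 ≈ 0.0867.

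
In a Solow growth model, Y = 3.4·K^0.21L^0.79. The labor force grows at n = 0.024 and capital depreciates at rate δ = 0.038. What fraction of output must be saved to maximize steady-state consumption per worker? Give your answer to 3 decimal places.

s_gold = 0.210

Break-even investment rate: n + δ = 0.024 + 0.038 = 0.062.
At the golden rule MPK = n+δ, and in any Cobb-Douglas steady state s = (n+δ)·k/y = MPK·k/y = capital's share 0.21.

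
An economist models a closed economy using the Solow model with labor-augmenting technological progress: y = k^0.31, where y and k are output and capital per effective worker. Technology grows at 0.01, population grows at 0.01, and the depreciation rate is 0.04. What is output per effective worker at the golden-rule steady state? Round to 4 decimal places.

y_gold ≈ 2.0914

Capital per effective worker breaks even when investment replaces (n + g + δ)·k; here n + g + δ = 0.06.
Maximizing c = f(k) − (n+g+δ)·k gives f'(k) = n+g+δ, i.e. 0.31·k^(0.31−1) = 0.06, so k_gold = (0.31/0.06)^(1/0.69) ≈ 10.8053.
Output: y_gold = k_gold^0.31 = 10.8053^0.31 ≈ 2.0914.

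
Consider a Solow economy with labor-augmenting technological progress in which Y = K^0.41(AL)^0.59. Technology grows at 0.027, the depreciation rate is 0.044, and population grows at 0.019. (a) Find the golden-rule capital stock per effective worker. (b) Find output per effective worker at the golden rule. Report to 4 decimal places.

(a) k_gold ≈ 13.0669; (b) y_gold ≈ 2.8683

The effective depreciation rate is n + g + δ = 0.019 + 0.027 + 0.044 = 0.09.
Setting f'(k) = n+g+δ gives 0.41·k^(0.41−1) = 0.09, hence k_gold = (0.41/0.09)^(1/0.59) ≈ 13.0669.
y_gold = 13.0669^0.41 ≈ 2.8683.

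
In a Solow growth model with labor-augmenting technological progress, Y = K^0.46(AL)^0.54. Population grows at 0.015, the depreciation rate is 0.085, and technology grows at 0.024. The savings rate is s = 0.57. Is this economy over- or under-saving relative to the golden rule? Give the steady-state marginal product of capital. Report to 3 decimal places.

over-saving; MPK ≈ 0.100

Capital per effective worker breaks even when investment replaces (n + g + δ)·k; here n + g + δ = 0.124.
Steady-state k*: s·k^0.46 = 0.124·k gives k* = (0.57/0.124)^(1/0.54) ≈ 16.8564.
MPK = 0.46·16.8564^(-0.54) ≈ 0.1001.
MPK < n+g+δ = 0.124, so the economy is dynamically inefficient (over-saving).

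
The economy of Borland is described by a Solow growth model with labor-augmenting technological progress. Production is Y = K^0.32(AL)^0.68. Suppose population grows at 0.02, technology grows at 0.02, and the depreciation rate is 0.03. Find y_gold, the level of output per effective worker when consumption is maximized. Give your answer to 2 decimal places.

The effective depreciation rate is n + g + δ = 0.02 + 0.02 + 0.03 = 0.07.
At the golden rule the marginal product of capital equals n+g+δ: 0.32·k^(0.32−1) = 0.07. Solving, k_gold = (0.32/0.07)^(1/0.68) ≈ 9.3468.
Output: y_gold = k_gold^0.32 = 9.3468^0.32 ≈ 2.0446.

y_gold ≈ 2.04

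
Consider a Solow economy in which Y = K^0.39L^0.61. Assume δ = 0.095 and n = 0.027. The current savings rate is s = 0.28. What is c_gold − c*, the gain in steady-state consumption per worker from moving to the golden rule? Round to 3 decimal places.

The effective depreciation rate is n + δ = 0.027 + 0.095 = 0.122.
Current steady state (s = 0.28): k* = (0.28/0.122)^(1/0.61) ≈ 3.9037, y* = 3.9037^0.39 ≈ 1.7009, c* = (1−0.28)·1.7009 ≈ 1.2246.
At the golden rule the marginal product of capital equals n+δ: 0.39·k^(0.39−1) = 0.122. Solving, k_gold = (0.39/0.122)^(1/0.61) ≈ 6.7202.
y_gold = 6.7202^0.39 ≈ 2.1022, c_gold = y_gold − 0.122·k_gold ≈ 1.2824.
Gain: Δc = 1.2824 − 1.2246 ≈ 0.0577.

Δc ≈ 0.058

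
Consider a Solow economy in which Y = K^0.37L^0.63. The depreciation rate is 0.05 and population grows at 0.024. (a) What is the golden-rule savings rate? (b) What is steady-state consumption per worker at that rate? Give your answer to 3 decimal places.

(a) s_gold = 0.370; (b) c_gold ≈ 1.621

Capital per worker breaks even when investment replaces (n + δ)·k; here n + δ = 0.074.
For Cobb-Douglas, s_gold equals capital's share: s_gold = 0.37.
Setting f'(k) = n+δ gives 0.37·k^(0.37−1) = 0.074, hence k_gold = (0.37/0.074)^(1/0.63) ≈ 12.8670.
y_gold = 12.8670^0.37 ≈ 2.5734; c_gold = (1−0.37)·y_gold ≈ 1.6212.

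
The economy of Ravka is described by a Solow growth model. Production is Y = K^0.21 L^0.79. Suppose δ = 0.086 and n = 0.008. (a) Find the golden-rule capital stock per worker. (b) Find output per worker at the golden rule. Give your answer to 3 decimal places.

n + δ = 0.008 + 0.086 = 0.094.
Setting f'(k) = n+δ gives 0.21·k^(0.21−1) = 0.094, hence k_gold = (0.21/0.094)^(1/0.79) ≈ 2.7662.
y_gold = 2.7662^0.21 ≈ 1.2382.

(a) k_gold ≈ 2.766; (b) y_gold ≈ 1.238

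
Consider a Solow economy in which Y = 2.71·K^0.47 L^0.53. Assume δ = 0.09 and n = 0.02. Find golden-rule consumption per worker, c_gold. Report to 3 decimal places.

Capital per worker breaks even when investment replaces (n + δ)·k; here n + δ = 0.11.
Maximizing c = f(k) − (n+δ)·k gives f'(k) = n+δ, i.e. 0.47·2.71·k^(0.47−1) = 0.11, so k_gold = (0.47·2.71/0.11)^(1/0.53) ≈ 101.6092.
y_gold = 2.71·101.6092^0.47 ≈ 23.7809.
c_gold = y_gold − (n+δ)·k_gold = 23.7809 − 0.11·101.6092 ≈ 12.6039.

c_gold ≈ 12.604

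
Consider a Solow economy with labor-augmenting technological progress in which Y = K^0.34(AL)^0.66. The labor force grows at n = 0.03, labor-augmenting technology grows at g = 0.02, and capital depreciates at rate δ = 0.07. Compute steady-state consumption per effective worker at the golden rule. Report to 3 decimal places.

c_gold ≈ 1.129

The effective depreciation rate is n + g + δ = 0.03 + 0.02 + 0.07 = 0.12.
Golden rule sets MPK = n+g+δ: 0.34·k^(0.34−1) = 0.12, so k_gold = (0.34/0.12)^(1/0.66) ≈ 4.8451.
y_gold = 4.8451^0.34 ≈ 1.7100.
c_gold = y_gold − (n+g+δ)·k_gold = 1.7100 − 0.12·4.8451 ≈ 1.1286.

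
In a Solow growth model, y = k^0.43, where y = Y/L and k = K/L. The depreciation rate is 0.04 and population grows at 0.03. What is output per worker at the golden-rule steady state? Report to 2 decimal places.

y_gold ≈ 3.93

The effective depreciation rate is n + δ = 0.03 + 0.04 = 0.07.
At the golden rule the marginal product of capital equals n+δ: 0.43·k^(0.43−1) = 0.07. Solving, k_gold = (0.43/0.07)^(1/0.57) ≈ 24.1605.
Output: y_gold = k_gold^0.43 = 24.1605^0.43 ≈ 3.9331.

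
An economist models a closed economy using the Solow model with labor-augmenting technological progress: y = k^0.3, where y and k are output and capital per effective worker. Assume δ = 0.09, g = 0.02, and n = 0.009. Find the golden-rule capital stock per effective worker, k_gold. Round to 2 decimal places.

Capital per effective worker breaks even when investment replaces (n + g + δ)·k; here n + g + δ = 0.119.
Maximizing c = f(k) − (n+g+δ)·k gives f'(k) = n+g+δ, i.e. 0.3·k^(0.3−1) = 0.119, so k_gold = (0.3/0.119)^(1/0.7) ≈ 3.7469.

k_gold ≈ 3.75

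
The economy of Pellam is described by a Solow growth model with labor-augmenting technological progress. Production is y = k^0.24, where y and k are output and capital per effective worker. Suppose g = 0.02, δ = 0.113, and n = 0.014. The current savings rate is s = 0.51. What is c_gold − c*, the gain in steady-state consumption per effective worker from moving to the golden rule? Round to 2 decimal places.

Δc ≈ 0.16

Capital per effective worker breaks even when investment replaces (n + g + δ)·k; here n + g + δ = 0.147.
Current steady state (s = 0.51): k* = (0.51/0.147)^(1/0.76) ≈ 5.1388, y* = 5.1388^0.24 ≈ 1.4812, c* = (1−0.51)·1.4812 ≈ 0.7258.
Maximizing c = f(k) − (n+g+δ)·k gives f'(k) = n+g+δ, i.e. 0.24·k^(0.24−1) = 0.147, so k_gold = (0.24/0.147)^(1/0.76) ≈ 1.9060.
y_gold = 1.9060^0.24 ≈ 1.1674, c_gold = y_gold − 0.147·k_gold ≈ 0.8872.
Gain: Δc = 0.8872 − 0.7258 ≈ 0.1615.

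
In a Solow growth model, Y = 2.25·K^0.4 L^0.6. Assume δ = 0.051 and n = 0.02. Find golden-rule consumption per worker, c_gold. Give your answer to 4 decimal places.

c_gold ≈ 7.3393

Capital per worker breaks even when investment replaces (n + δ)·k; here n + δ = 0.071.
Setting f'(k) = n+δ gives 0.4·2.25·k^(0.4−1) = 0.071, hence k_gold = (0.4·2.25/0.071)^(1/0.6) ≈ 68.9139.
y_gold = 2.25·68.9139^0.4 ≈ 12.2322.
c_gold = y_gold − (n+δ)·k_gold = 12.2322 − 0.071·68.9139 ≈ 7.3393.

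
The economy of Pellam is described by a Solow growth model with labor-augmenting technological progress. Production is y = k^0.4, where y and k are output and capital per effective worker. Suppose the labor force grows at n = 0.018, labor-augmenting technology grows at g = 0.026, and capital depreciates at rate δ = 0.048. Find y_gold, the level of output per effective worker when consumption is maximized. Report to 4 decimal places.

y_gold ≈ 2.6639

The effective depreciation rate is n + g + δ = 0.018 + 0.026 + 0.048 = 0.092.
At the golden rule the marginal product of capital equals n+g+δ: 0.4·k^(0.4−1) = 0.092. Solving, k_gold = (0.4/0.092)^(1/0.6) ≈ 11.5821.
Output: y_gold = k_gold^0.4 = 11.5821^0.4 ≈ 2.6639.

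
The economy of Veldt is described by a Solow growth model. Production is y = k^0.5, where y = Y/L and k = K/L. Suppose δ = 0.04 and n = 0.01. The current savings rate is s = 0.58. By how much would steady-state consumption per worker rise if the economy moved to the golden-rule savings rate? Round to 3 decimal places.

Δc ≈ 0.128

n + δ = 0.01 + 0.04 = 0.05.
Current steady state (s = 0.58): k* = (0.58/0.05)^(1/0.5) ≈ 134.5600, y* = 134.5600^0.5 ≈ 11.6000, c* = (1−0.58)·11.6000 ≈ 4.8720.
Golden rule sets MPK = n+δ: 0.5·k^(0.5−1) = 0.05, so k_gold = (0.5/0.05)^(1/0.5) ≈ 100.0000.
y_gold = 100.0000^0.5 ≈ 10.0000, c_gold = y_gold − 0.05·k_gold ≈ 5.0000.
Gain: Δc = 5.0000 − 4.8720 ≈ 0.1280.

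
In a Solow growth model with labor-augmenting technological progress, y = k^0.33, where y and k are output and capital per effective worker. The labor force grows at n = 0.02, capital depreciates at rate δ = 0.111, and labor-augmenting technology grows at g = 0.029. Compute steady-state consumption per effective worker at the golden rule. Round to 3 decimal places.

Capital per effective worker breaks even when investment replaces (n + g + δ)·k; here n + g + δ = 0.16.
Maximizing c = f(k) − (n+g+δ)·k gives f'(k) = n+g+δ, i.e. 0.33·k^(0.33−1) = 0.16, so k_gold = (0.33/0.16)^(1/0.67) ≈ 2.9461.
y_gold = 2.9461^0.33 ≈ 1.4284.
c_gold = y_gold − (n+g+δ)·k_gold = 1.4284 − 0.16·2.9461 ≈ 0.9570.

c_gold ≈ 0.957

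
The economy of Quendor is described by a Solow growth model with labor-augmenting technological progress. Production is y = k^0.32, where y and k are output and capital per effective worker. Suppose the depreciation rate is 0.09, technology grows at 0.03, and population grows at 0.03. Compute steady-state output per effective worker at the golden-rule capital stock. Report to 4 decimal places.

y_gold ≈ 1.4284

Capital per effective worker breaks even when investment replaces (n + g + δ)·k; here n + g + δ = 0.15.
Golden rule sets MPK = n+g+δ: 0.32·k^(0.32−1) = 0.15, so k_gold = (0.32/0.15)^(1/0.68) ≈ 3.0473.
Output: y_gold = k_gold^0.32 = 3.0473^0.32 ≈ 1.4284.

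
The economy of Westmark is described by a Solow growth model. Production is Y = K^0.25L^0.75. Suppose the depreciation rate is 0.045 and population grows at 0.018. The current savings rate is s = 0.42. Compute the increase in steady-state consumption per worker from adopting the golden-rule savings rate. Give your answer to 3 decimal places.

Δc ≈ 0.096

Capital per worker breaks even when investment replaces (n + δ)·k; here n + δ = 0.063.
Current steady state (s = 0.42): k* = (0.42/0.063)^(1/0.75) ≈ 12.5471, y* = 12.5471^0.25 ≈ 1.8821, c* = (1−0.42)·1.8821 ≈ 1.0916.
Golden rule sets MPK = n+δ: 0.25·k^(0.25−1) = 0.063, so k_gold = (0.25/0.063)^(1/0.75) ≈ 6.2825.
y_gold = 6.2825^0.25 ≈ 1.5832, c_gold = y_gold − 0.063·k_gold ≈ 1.1874.
Gain: Δc = 1.1874 − 1.0916 ≈ 0.0958.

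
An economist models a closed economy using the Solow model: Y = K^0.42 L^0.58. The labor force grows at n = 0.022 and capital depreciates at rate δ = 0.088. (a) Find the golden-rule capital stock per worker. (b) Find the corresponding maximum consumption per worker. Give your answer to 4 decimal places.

Break-even investment rate: n + δ = 0.022 + 0.088 = 0.11.
Golden rule sets MPK = n+δ: 0.42·k^(0.42−1) = 0.11, so k_gold = (0.42/0.11)^(1/0.58) ≈ 10.0740.
y_gold = 10.0740^0.42 ≈ 2.6384; c_gold = y_gold − 0.11·k_gold ≈ 1.5303.

(a) k_gold ≈ 10.0740; (b) c_gold ≈ 1.5303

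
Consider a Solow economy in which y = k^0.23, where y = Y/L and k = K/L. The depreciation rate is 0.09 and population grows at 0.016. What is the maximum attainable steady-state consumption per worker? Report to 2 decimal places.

Break-even investment rate: n + δ = 0.016 + 0.09 = 0.106.
Golden rule sets MPK = n+δ: 0.23·k^(0.23−1) = 0.106, so k_gold = (0.23/0.106)^(1/0.77) ≈ 2.7347.
y_gold = 2.7347^0.23 ≈ 1.2603.
c_gold = y_gold − (n+δ)·k_gold = 1.2603 − 0.106·2.7347 ≈ 0.9705.

c_gold ≈ 0.97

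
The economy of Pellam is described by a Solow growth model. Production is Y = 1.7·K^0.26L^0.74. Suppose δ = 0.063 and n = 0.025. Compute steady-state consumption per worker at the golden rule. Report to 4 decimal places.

c_gold ≈ 2.2180

n + δ = 0.025 + 0.063 = 0.088.
Setting f'(k) = n+δ gives 0.26·1.7·k^(0.26−1) = 0.088, hence k_gold = (0.26·1.7/0.088)^(1/0.74) ≈ 8.8556.
y_gold = 1.7·8.8556^0.26 ≈ 2.9973.
c_gold = y_gold − (n+δ)·k_gold = 2.9973 − 0.088·8.8556 ≈ 2.2180.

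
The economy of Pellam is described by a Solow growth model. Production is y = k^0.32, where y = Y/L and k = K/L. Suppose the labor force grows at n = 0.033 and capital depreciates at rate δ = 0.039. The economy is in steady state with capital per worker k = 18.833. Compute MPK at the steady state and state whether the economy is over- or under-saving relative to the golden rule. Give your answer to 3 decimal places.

Break-even investment rate: n + δ = 0.033 + 0.039 = 0.072.
MPK = 0.32·k^(0.32−1) = 0.32·18.833^(-0.68) ≈ 0.0435.
MPK < 0.072, so the economy is dynamically inefficient (over-saving).

over-saving; MPK ≈ 0.043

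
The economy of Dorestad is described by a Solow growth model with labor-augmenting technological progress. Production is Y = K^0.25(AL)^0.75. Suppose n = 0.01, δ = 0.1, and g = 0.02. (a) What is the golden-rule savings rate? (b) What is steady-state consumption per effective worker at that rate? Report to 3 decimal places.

(a) s_gold = 0.250; (b) c_gold ≈ 0.933

The effective depreciation rate is n + g + δ = 0.01 + 0.02 + 0.1 = 0.13.
For Cobb-Douglas, s_gold equals capital's share: s_gold = 0.25.
Setting f'(k) = n+g+δ gives 0.25·k^(0.25−1) = 0.13, hence k_gold = (0.25/0.13)^(1/0.75) ≈ 2.3915.
y_gold = 2.3915^0.25 ≈ 1.2436; c_gold = (1−0.25)·y_gold ≈ 0.9327.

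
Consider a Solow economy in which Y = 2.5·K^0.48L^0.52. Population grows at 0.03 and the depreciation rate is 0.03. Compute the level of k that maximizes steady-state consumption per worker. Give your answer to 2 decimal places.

n + δ = 0.03 + 0.03 = 0.06.
Maximizing c = f(k) − (n+δ)·k gives f'(k) = n+δ, i.e. 0.48·2.5·k^(0.48−1) = 0.06, so k_gold = (0.48·2.5/0.06)^(1/0.52) ≈ 317.6733.

k_gold ≈ 317.67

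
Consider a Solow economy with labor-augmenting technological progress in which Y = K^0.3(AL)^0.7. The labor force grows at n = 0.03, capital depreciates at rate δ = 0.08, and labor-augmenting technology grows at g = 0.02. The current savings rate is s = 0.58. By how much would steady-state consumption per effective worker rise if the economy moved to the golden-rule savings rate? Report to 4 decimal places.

The effective depreciation rate is n + g + δ = 0.03 + 0.02 + 0.08 = 0.13.
Current steady state (s = 0.58): k* = (0.58/0.13)^(1/0.7) ≈ 8.4691, y* = 8.4691^0.3 ≈ 1.8982, c* = (1−0.58)·1.8982 ≈ 0.7973.
Golden rule sets MPK = n+g+δ: 0.3·k^(0.3−1) = 0.13, so k_gold = (0.3/0.13)^(1/0.7) ≈ 3.3024.
y_gold = 3.3024^0.3 ≈ 1.4310, c_gold = y_gold − 0.13·k_gold ≈ 1.0017.
Gain: Δc = 1.0017 − 0.7973 ≈ 0.2045.

Δc ≈ 0.2045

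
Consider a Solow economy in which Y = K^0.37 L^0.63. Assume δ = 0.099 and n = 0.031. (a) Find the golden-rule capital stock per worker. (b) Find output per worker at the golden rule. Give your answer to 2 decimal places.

n + δ = 0.031 + 0.099 = 0.13.
Golden rule sets MPK = n+δ: 0.37·k^(0.37−1) = 0.13, so k_gold = (0.37/0.13)^(1/0.63) ≈ 5.2607.
y_gold = 5.2607^0.37 ≈ 1.8484.

(a) k_gold ≈ 5.26; (b) y_gold ≈ 1.85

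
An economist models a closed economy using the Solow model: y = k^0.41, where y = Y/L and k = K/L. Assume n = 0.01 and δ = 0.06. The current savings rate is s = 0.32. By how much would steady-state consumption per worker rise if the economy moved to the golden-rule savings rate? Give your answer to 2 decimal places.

Δc ≈ 0.06

Break-even investment rate: n + δ = 0.01 + 0.06 = 0.07.
Current steady state (s = 0.32): k* = (0.32/0.07)^(1/0.59) ≈ 13.1441, y* = 13.1441^0.41 ≈ 2.8753, c* = (1−0.32)·2.8753 ≈ 1.9552.
Setting f'(k) = n+δ gives 0.41·k^(0.41−1) = 0.07, hence k_gold = (0.41/0.07)^(1/0.59) ≈ 20.0061.
y_gold = 20.0061^0.41 ≈ 3.4157, c_gold = y_gold − 0.07·k_gold ≈ 2.0152.
Gain: Δc = 2.0152 − 1.9552 ≈ 0.0601.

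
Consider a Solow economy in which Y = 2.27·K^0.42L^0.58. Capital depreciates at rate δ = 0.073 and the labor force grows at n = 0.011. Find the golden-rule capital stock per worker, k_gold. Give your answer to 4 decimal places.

k_gold ≈ 65.9111

Break-even investment rate: n + δ = 0.011 + 0.073 = 0.084.
At the golden rule the marginal product of capital equals n+δ: 0.42·2.27·k^(0.42−1) = 0.084. Solving, k_gold = (0.42·2.27/0.084)^(1/0.58) ≈ 65.9111.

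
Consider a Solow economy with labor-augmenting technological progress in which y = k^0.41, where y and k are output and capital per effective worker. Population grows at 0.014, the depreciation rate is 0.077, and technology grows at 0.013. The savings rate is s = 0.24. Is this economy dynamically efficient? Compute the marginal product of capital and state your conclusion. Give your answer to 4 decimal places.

dynamically efficient; MPK ≈ 0.1777

n + g + δ = 0.014 + 0.013 + 0.077 = 0.104.
Steady-state k*: s·k^0.41 = 0.104·k gives k* = (0.24/0.104)^(1/0.59) ≈ 4.1263.
MPK = 0.41·4.1263^(-0.59) ≈ 0.1777.
MPK > n+g+δ = 0.104, so the economy is dynamically efficient (under-saving).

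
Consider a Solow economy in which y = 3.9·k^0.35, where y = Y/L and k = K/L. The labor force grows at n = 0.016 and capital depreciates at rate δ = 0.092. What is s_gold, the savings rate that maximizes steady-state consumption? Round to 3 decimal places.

Break-even investment rate: n + δ = 0.016 + 0.092 = 0.108.
At the golden rule MPK = n+δ, and in any Cobb-Douglas steady state s = (n+δ)·k/y = MPK·k/y = capital's share 0.35.

s_gold = 0.350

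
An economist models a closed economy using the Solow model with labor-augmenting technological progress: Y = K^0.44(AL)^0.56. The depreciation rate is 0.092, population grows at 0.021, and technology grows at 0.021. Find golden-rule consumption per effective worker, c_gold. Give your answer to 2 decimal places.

c_gold ≈ 1.43

n + g + δ = 0.021 + 0.021 + 0.092 = 0.134.
Maximizing c = f(k) − (n+g+δ)·k gives f'(k) = n+g+δ, i.e. 0.44·k^(0.44−1) = 0.134, so k_gold = (0.44/0.134)^(1/0.56) ≈ 8.3570.
y_gold = 8.3570^0.44 ≈ 2.5451.
c_gold = y_gold − (n+g+δ)·k_gold = 2.5451 − 0.134·8.3570 ≈ 1.4252.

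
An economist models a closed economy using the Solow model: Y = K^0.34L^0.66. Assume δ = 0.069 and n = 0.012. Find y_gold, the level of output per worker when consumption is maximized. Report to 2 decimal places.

n + δ = 0.012 + 0.069 = 0.081.
Setting f'(k) = n+δ gives 0.34·k^(0.34−1) = 0.081, hence k_gold = (0.34/0.081)^(1/0.66) ≈ 8.7888.
Output: y_gold = k_gold^0.34 = 8.7888^0.34 ≈ 2.0938.

y_gold ≈ 2.09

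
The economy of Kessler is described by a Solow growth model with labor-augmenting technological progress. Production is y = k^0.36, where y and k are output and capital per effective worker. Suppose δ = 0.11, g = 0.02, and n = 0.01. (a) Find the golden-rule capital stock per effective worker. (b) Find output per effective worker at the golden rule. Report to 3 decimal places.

n + g + δ = 0.01 + 0.02 + 0.11 = 0.14.
Golden rule sets MPK = n+g+δ: 0.36·k^(0.36−1) = 0.14, so k_gold = (0.36/0.14)^(1/0.64) ≈ 4.3742.
y_gold = 4.3742^0.36 ≈ 1.7011.

(a) k_gold ≈ 4.374; (b) y_gold ≈ 1.701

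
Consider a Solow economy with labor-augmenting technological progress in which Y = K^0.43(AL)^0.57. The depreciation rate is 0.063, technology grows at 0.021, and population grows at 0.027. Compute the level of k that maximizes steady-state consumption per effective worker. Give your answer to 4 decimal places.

k_gold ≈ 10.7605

Capital per effective worker breaks even when investment replaces (n + g + δ)·k; here n + g + δ = 0.111.
Golden rule sets MPK = n+g+δ: 0.43·k^(0.43−1) = 0.111, so k_gold = (0.43/0.111)^(1/0.57) ≈ 10.7605.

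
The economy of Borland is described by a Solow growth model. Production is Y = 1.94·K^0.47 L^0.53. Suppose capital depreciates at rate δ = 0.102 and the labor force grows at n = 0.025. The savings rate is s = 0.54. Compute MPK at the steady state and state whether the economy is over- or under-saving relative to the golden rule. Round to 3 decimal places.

over-saving; MPK ≈ 0.111

Capital per worker breaks even when investment replaces (n + δ)·k; here n + δ = 0.127.
Steady-state k*: s·A·k^0.47 = 0.127·k gives k* = (0.54·1.94/0.127)^(1/0.53) ≈ 53.5847.
MPK = 0.47·1.94·53.5847^(-0.53) ≈ 0.1105.
MPK < n+δ = 0.127, so the economy is dynamically inefficient (over-saving).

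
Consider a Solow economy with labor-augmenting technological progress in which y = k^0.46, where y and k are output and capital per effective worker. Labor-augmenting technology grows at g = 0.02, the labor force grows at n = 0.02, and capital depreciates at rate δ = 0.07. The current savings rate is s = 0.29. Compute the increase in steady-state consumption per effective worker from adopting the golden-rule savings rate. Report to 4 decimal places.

Δc ≈ 0.2054

Capital per effective worker breaks even when investment replaces (n + g + δ)·k; here n + g + δ = 0.11.
Current steady state (s = 0.29): k* = (0.29/0.11)^(1/0.54) ≈ 6.0206, y* = 6.0206^0.46 ≈ 2.2837, c* = (1−0.29)·2.2837 ≈ 1.6214.
Golden rule sets MPK = n+g+δ: 0.46·k^(0.46−1) = 0.11, so k_gold = (0.46/0.11)^(1/0.54) ≈ 14.1474.
y_gold = 14.1474^0.46 ≈ 3.3831, c_gold = y_gold − 0.11·k_gold ≈ 1.8269.
Gain: Δc = 1.8269 − 1.6214 ≈ 0.2054.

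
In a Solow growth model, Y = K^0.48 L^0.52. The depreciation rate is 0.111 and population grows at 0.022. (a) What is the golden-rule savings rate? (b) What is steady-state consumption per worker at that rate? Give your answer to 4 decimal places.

n + δ = 0.022 + 0.111 = 0.133.
For Cobb-Douglas, s_gold equals capital's share: s_gold = 0.48.
Maximizing c = f(k) − (n+δ)·k gives f'(k) = n+δ, i.e. 0.48·k^(0.48−1) = 0.133, so k_gold = (0.48/0.133)^(1/0.52) ≈ 11.8006.
y_gold = 11.8006^0.48 ≈ 3.2697; c_gold = (1−0.48)·y_gold ≈ 1.7003.

(a) s_gold = 0.4800; (b) c_gold ≈ 1.7003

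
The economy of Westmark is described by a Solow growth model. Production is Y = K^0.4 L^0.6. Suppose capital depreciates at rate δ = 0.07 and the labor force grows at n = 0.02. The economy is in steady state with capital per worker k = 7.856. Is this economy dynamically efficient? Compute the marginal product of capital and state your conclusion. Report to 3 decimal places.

Capital per worker breaks even when investment replaces (n + δ)·k; here n + δ = 0.09.
MPK = 0.4·k^(0.4−1) = 0.4·7.856^(-0.6) ≈ 0.1161.
MPK > 0.09, so the economy is dynamically efficient (under-saving).

dynamically efficient; MPK ≈ 0.116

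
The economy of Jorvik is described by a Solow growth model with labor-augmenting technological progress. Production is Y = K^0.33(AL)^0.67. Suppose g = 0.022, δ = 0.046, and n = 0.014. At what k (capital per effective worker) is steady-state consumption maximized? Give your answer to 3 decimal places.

n + g + δ = 0.014 + 0.022 + 0.046 = 0.082.
Setting f'(k) = n+g+δ gives 0.33·k^(0.33−1) = 0.082, hence k_gold = (0.33/0.082)^(1/0.67) ≈ 7.9898.

k_gold ≈ 7.990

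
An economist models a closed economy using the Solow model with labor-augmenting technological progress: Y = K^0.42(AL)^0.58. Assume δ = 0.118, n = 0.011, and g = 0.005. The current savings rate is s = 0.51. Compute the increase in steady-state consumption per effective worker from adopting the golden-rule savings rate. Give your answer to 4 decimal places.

Capital per effective worker breaks even when investment replaces (n + g + δ)·k; here n + g + δ = 0.134.
Current steady state (s = 0.51): k* = (0.51/0.134)^(1/0.58) ≈ 10.0185, y* = 10.0185^0.42 ≈ 2.6323, c* = (1−0.51)·2.6323 ≈ 1.2898.
Maximizing c = f(k) − (n+g+δ)·k gives f'(k) = n+g+δ, i.e. 0.42·k^(0.42−1) = 0.134, so k_gold = (0.42/0.134)^(1/0.58) ≈ 7.1684.
y_gold = 7.1684^0.42 ≈ 2.2871, c_gold = y_gold − 0.134·k_gold ≈ 1.3265.
Gain: Δc = 1.3265 − 1.2898 ≈ 0.0367.

Δc ≈ 0.0367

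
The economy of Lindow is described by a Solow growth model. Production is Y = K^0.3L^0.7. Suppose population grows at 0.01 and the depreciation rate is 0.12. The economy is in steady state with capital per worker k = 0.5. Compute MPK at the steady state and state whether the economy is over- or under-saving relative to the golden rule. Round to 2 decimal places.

under-saving; MPK ≈ 0.49

Capital per worker breaks even when investment replaces (n + δ)·k; here n + δ = 0.13.
MPK = 0.3·k^(0.3−1) = 0.3·0.5^(-0.7) ≈ 0.4874.
MPK > 0.13, so the economy is dynamically efficient (under-saving).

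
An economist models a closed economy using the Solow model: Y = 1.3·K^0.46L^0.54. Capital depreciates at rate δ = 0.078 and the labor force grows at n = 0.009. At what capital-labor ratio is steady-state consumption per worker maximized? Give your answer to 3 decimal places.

k_gold ≈ 35.509

The effective depreciation rate is n + δ = 0.009 + 0.078 = 0.087.
Golden rule sets MPK = n+δ: 0.46·1.3·k^(0.46−1) = 0.087, so k_gold = (0.46·1.3/0.087)^(1/0.54) ≈ 35.5089.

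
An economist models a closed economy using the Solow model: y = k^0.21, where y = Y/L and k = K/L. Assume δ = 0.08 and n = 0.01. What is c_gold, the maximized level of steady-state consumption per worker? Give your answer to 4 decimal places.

Break-even investment rate: n + δ = 0.01 + 0.08 = 0.09.
Golden rule sets MPK = n+δ: 0.21·k^(0.21−1) = 0.09, so k_gold = (0.21/0.09)^(1/0.79) ≈ 2.9228.
y_gold = 2.9228^0.21 ≈ 1.2526.
c_gold = y_gold − (n+δ)·k_gold = 1.2526 − 0.09·2.9228 ≈ 0.9896.

c_gold ≈ 0.9896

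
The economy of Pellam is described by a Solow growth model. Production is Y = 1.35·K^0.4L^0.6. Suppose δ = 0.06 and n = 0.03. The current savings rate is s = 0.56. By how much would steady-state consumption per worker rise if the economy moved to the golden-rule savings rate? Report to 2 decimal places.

Capital per worker breaks even when investment replaces (n + δ)·k; here n + δ = 0.09.
Current steady state (s = 0.56): k* = (0.56·1.35/0.09)^(1/0.6) ≈ 34.7109, y* = 1.35·34.7109^0.4 ≈ 5.5785, c* = (1−0.56)·5.5785 ≈ 2.4546.
Setting f'(k) = n+δ gives 0.4·1.35·k^(0.4−1) = 0.09, hence k_gold = (0.4·1.35/0.09)^(1/0.6) ≈ 19.8116.
y_gold = 1.35·19.8116^0.4 ≈ 4.4576, c_gold = y_gold − 0.09·k_gold ≈ 2.6746.
Gain: Δc = 2.6746 − 2.4546 ≈ 0.2200.

Δc ≈ 0.22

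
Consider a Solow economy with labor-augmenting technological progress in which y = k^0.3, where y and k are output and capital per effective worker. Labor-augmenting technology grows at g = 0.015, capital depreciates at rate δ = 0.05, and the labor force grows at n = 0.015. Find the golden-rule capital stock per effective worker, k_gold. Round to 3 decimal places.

k_gold ≈ 6.608

The effective depreciation rate is n + g + δ = 0.015 + 0.015 + 0.05 = 0.08.
Golden rule sets MPK = n+g+δ: 0.3·k^(0.3−1) = 0.08, so k_gold = (0.3/0.08)^(1/0.7) ≈ 6.6076.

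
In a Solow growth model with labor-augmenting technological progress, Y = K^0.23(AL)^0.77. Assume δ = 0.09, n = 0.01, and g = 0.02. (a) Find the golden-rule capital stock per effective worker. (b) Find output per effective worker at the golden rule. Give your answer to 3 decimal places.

Break-even investment rate: n + g + δ = 0.01 + 0.02 + 0.09 = 0.12.
Setting f'(k) = n+g+δ gives 0.23·k^(0.23−1) = 0.12, hence k_gold = (0.23/0.12)^(1/0.77) ≈ 2.3278.
y_gold = 2.3278^0.23 ≈ 1.2145.

(a) k_gold ≈ 2.328; (b) y_gold ≈ 1.214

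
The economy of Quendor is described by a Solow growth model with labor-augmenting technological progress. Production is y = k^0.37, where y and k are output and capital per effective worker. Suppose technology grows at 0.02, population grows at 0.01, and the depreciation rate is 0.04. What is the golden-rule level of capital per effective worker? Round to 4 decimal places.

The effective depreciation rate is n + g + δ = 0.01 + 0.02 + 0.04 = 0.07.
Golden rule sets MPK = n+g+δ: 0.37·k^(0.37−1) = 0.07, so k_gold = (0.37/0.07)^(1/0.63) ≈ 14.0535.

k_gold ≈ 14.0535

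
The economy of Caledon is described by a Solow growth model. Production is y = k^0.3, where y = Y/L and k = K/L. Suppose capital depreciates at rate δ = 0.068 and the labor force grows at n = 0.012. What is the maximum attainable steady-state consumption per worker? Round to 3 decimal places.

Break-even investment rate: n + δ = 0.012 + 0.068 = 0.08.
Maximizing c = f(k) − (n+δ)·k gives f'(k) = n+δ, i.e. 0.3·k^(0.3−1) = 0.08, so k_gold = (0.3/0.08)^(1/0.7) ≈ 6.6076.
y_gold = 6.6076^0.3 ≈ 1.7620.
c_gold = y_gold − (n+δ)·k_gold = 1.7620 − 0.08·6.6076 ≈ 1.2334.

c_gold ≈ 1.233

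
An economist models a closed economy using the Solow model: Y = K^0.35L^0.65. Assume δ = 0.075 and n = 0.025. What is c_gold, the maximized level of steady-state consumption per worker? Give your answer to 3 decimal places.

Break-even investment rate: n + δ = 0.025 + 0.075 = 0.1.
Golden rule sets MPK = n+δ: 0.35·k^(0.35−1) = 0.1, so k_gold = (0.35/0.1)^(1/0.65) ≈ 6.8711.
y_gold = 6.8711^0.35 ≈ 1.9632.
c_gold = y_gold − (n+δ)·k_gold = 1.9632 − 0.1·6.8711 ≈ 1.2761.

c_gold ≈ 1.276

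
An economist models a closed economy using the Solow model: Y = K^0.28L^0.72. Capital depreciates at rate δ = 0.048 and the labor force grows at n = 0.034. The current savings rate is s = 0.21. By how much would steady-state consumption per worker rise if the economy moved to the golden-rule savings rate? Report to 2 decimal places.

Break-even investment rate: n + δ = 0.034 + 0.048 = 0.082.
Current steady state (s = 0.21): k* = (0.21/0.082)^(1/0.72) ≈ 3.6917, y* = 3.6917^0.28 ≈ 1.4415, c* = (1−0.21)·1.4415 ≈ 1.1388.
Golden rule sets MPK = n+δ: 0.28·k^(0.28−1) = 0.082, so k_gold = (0.28/0.082)^(1/0.72) ≈ 5.5050.
y_gold = 5.5050^0.28 ≈ 1.6122, c_gold = y_gold − 0.082·k_gold ≈ 1.1608.
Gain: Δc = 1.1608 − 1.1388 ≈ 0.0220.

Δc ≈ 0.02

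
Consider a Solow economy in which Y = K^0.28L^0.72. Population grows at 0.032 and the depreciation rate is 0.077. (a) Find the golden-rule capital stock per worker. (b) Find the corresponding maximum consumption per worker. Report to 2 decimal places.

n + δ = 0.032 + 0.077 = 0.109.
Golden rule sets MPK = n+δ: 0.28·k^(0.28−1) = 0.109, so k_gold = (0.28/0.109)^(1/0.72) ≈ 3.7074.
y_gold = 3.7074^0.28 ≈ 1.4432; c_gold = y_gold − 0.109·k_gold ≈ 1.0391.

(a) k_gold ≈ 3.71; (b) c_gold ≈ 1.04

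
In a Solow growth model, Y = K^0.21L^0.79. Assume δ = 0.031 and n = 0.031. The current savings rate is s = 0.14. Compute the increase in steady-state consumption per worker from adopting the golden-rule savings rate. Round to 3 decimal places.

Δc ≈ 0.025

Capital per worker breaks even when investment replaces (n + δ)·k; here n + δ = 0.062.
Current steady state (s = 0.14): k* = (0.14/0.062)^(1/0.79) ≈ 2.8039, y* = 2.8039^0.21 ≈ 1.2417, c* = (1−0.14)·1.2417 ≈ 1.0679.
At the golden rule the marginal product of capital equals n+δ: 0.21·k^(0.21−1) = 0.062. Solving, k_gold = (0.21/0.062)^(1/0.79) ≈ 4.6845.
y_gold = 4.6845^0.21 ≈ 1.3831, c_gold = y_gold − 0.062·k_gold ≈ 1.0926.
Gain: Δc = 1.0926 − 1.0679 ≈ 0.0247.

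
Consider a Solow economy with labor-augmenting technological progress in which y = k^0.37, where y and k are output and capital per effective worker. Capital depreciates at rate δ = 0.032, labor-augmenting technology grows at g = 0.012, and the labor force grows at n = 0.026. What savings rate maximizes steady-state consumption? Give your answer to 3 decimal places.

s_gold = 0.370

The effective depreciation rate is n + g + δ = 0.026 + 0.012 + 0.032 = 0.07.
At the golden rule MPK = n+g+δ, and in any Cobb-Douglas steady state s = (n+g+δ)·k/y = MPK·k/y = capital's share 0.37.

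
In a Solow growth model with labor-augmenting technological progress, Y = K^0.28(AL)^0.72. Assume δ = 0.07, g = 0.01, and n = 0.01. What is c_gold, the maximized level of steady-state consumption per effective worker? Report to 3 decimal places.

c_gold ≈ 1.119

Capital per effective worker breaks even when investment replaces (n + g + δ)·k; here n + g + δ = 0.09.
Golden rule sets MPK = n+g+δ: 0.28·k^(0.28−1) = 0.09, so k_gold = (0.28/0.09)^(1/0.72) ≈ 4.8373.
y_gold = 4.8373^0.28 ≈ 1.5549.
c_gold = y_gold − (n+g+δ)·k_gold = 1.5549 − 0.09·4.8373 ≈ 1.1195.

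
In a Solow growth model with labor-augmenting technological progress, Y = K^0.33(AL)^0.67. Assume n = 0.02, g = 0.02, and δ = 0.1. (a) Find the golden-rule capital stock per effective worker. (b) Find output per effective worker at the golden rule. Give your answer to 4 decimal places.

(a) k_gold ≈ 3.5958; (b) y_gold ≈ 1.5255

Break-even investment rate: n + g + δ = 0.02 + 0.02 + 0.1 = 0.14.
Maximizing c = f(k) − (n+g+δ)·k gives f'(k) = n+g+δ, i.e. 0.33·k^(0.33−1) = 0.14, so k_gold = (0.33/0.14)^(1/0.67) ≈ 3.5958.
y_gold = 3.5958^0.33 ≈ 1.5255.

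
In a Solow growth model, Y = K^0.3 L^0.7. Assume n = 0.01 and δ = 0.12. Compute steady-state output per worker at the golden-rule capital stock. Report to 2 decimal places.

y_gold ≈ 1.43

Break-even investment rate: n + δ = 0.01 + 0.12 = 0.13.
Setting f'(k) = n+δ gives 0.3·k^(0.3−1) = 0.13, hence k_gold = (0.3/0.13)^(1/0.7) ≈ 3.3024.
Output: y_gold = k_gold^0.3 = 3.3024^0.3 ≈ 1.4310.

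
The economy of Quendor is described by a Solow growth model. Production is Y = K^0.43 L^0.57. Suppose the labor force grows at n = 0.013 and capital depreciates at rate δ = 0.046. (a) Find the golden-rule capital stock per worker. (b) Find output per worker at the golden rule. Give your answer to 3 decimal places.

(a) k_gold ≈ 32.611; (b) y_gold ≈ 4.475

The effective depreciation rate is n + δ = 0.013 + 0.046 = 0.059.
Golden rule sets MPK = n+δ: 0.43·k^(0.43−1) = 0.059, so k_gold = (0.43/0.059)^(1/0.57) ≈ 32.6109.
y_gold = 32.6109^0.43 ≈ 4.4745.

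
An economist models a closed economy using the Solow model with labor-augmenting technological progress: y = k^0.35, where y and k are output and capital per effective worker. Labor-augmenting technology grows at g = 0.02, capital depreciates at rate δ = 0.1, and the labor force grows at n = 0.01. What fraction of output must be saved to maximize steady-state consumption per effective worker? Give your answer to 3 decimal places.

s_gold = 0.350

Break-even investment rate: n + g + δ = 0.01 + 0.02 + 0.1 = 0.13.
At the golden rule MPK = n+g+δ, and in any Cobb-Douglas steady state s = (n+g+δ)·k/y = MPK·k/y = capital's share 0.35.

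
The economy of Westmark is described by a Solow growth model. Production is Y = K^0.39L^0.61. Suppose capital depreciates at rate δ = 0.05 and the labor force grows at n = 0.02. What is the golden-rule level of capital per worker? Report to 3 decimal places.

The effective depreciation rate is n + δ = 0.02 + 0.05 = 0.07.
Golden rule sets MPK = n+δ: 0.39·k^(0.39−1) = 0.07, so k_gold = (0.39/0.07)^(1/0.61) ≈ 16.7069.

k_gold ≈ 16.707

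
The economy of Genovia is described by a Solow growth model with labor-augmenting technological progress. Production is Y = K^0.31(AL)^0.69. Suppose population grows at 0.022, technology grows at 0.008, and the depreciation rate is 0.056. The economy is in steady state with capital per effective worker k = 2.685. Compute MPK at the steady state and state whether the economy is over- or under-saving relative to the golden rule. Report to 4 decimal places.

Capital per effective worker breaks even when investment replaces (n + g + δ)·k; here n + g + δ = 0.086.
MPK = 0.31·k^(0.31−1) = 0.31·2.685^(-0.69) ≈ 0.1568.
MPK > 0.086, so the economy is dynamically efficient (under-saving).

under-saving; MPK ≈ 0.1568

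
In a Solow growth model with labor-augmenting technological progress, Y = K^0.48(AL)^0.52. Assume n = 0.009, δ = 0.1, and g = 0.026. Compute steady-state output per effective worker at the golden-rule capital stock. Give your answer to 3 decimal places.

n + g + δ = 0.009 + 0.026 + 0.1 = 0.135.
Setting f'(k) = n+g+δ gives 0.48·k^(0.48−1) = 0.135, hence k_gold = (0.48/0.135)^(1/0.52) ≈ 11.4667.
Output: y_gold = k_gold^0.48 = 11.4667^0.48 ≈ 3.2250.

y_gold ≈ 3.225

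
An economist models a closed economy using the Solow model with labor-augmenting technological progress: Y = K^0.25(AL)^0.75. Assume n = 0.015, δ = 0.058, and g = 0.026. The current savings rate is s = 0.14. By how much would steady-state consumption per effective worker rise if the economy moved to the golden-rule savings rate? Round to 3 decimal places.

n + g + δ = 0.015 + 0.026 + 0.058 = 0.099.
Current steady state (s = 0.14): k* = (0.14/0.099)^(1/0.75) ≈ 1.5873, y* = 1.5873^0.25 ≈ 1.1224, c* = (1−0.14)·1.1224 ≈ 0.9653.
Maximizing c = f(k) − (n+g+δ)·k gives f'(k) = n+g+δ, i.e. 0.25·k^(0.25−1) = 0.099, so k_gold = (0.25/0.099)^(1/0.75) ≈ 3.4388.
y_gold = 3.4388^0.25 ≈ 1.3618, c_gold = y_gold − 0.099·k_gold ≈ 1.0213.
Gain: Δc = 1.0213 − 0.9653 ≈ 0.0560.

Δc ≈ 0.056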